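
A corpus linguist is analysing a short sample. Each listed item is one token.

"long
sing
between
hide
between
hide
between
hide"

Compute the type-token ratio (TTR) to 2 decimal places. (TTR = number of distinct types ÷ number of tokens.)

0.50

N = 8 tokens, V = 4 types.
TTR = V / N = 4 / 8 = 0.50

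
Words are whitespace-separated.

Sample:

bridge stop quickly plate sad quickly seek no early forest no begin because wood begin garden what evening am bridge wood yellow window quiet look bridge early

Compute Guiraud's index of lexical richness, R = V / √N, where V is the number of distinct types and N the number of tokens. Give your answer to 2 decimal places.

N = 27, V = 20.
√N = 5.196152
R = 20 / 5.196152 = 3.85

3.85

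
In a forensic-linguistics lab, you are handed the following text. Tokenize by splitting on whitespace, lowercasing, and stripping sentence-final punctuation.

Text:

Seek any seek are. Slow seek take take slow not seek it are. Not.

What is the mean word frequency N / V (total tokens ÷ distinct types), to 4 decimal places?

N = 14 tokens, V = 7 types.
Mean frequency = N / V = 14 / 7 = 2.0000

2.0000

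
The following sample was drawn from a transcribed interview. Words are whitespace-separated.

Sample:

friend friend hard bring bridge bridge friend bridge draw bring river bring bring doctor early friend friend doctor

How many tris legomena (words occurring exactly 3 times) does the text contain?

1

Frequencies: friend:5, bring:4, bridge:3, doctor:2, hard:1, draw:1, river:1, early:1
Words with frequency 3: bridge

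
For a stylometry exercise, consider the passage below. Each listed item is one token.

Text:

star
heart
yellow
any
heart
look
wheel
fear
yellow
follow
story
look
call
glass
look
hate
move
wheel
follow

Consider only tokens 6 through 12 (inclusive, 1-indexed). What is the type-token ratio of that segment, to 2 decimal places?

0.86

Segment tokens 6–12: look, wheel, fear, yellow, follow, story, look
Segment N = 7, segment V = 6.
TTR = 6 / 7 = 0.86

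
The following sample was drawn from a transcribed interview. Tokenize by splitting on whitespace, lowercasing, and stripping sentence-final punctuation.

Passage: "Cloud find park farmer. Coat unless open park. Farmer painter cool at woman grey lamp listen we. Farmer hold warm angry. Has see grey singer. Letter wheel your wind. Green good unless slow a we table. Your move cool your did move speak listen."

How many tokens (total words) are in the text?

Tokens: cloud, find, park, farmer, coat, unless, open, park, farmer, painter, cool, at, woman, grey, lamp, listen, we, farmer, hold, warm, angry, has, see, grey, singer, letter, wheel, your, wind, green, good, unless, slow, a, we, table, your, move, cool, your, did, move, speak, listen
N = 44

44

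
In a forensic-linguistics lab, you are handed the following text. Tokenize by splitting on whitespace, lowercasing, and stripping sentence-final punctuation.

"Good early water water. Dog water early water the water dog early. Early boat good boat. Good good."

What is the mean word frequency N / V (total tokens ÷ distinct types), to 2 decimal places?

3.00

N = 18 tokens, V = 6 types.
Mean frequency = N / V = 18 / 6 = 3.00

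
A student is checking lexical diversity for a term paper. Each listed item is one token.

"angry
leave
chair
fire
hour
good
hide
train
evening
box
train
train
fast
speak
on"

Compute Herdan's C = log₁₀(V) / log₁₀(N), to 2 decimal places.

0.95

N = 15, V = 13.
log₁₀(V) = 1.113943, log₁₀(N) = 1.176091
C = 1.113943 / 1.176091 = 0.95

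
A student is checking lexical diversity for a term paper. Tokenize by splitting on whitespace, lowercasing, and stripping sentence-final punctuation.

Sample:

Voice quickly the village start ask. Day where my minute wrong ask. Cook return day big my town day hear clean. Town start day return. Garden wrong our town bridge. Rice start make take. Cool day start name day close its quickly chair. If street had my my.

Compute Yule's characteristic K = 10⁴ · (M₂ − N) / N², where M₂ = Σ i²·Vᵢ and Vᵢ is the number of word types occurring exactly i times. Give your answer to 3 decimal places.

Frequencies: day:6, start:4, my:4, town:3, quickly:2, ask:2, wrong:2, return:2, voice:1, the:1, village:1, where:1, minute:1, cook:1, big:1, hear:1, clean:1, garden:1, our:1, bridge:1, … (11 more, each freq 1)
N = 48. Frequency spectrum: V_1=23, V_2=4, V_3=1, V_4=2, V_6=1
M₂ = 1²·23 + 2²·4 + 3²·1 + 4²·2 + 6²·1 = 116
K = 10000 × (116 − 48) / 48² = 295.139

295.139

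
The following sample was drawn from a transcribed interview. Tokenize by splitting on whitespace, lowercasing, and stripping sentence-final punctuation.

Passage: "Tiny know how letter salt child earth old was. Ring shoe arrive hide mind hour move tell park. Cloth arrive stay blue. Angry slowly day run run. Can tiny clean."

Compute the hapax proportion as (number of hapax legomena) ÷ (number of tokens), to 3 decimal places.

Frequencies: tiny:2, arrive:2, run:2, know:1, how:1, letter:1, salt:1, child:1, earth:1, old:1, was:1, ring:1, shoe:1, hide:1, mind:1, hour:1, move:1, tell:1, park:1, cloth:1, … (7 more, each freq 1)
Hapax count = 24; token count = 30.
Ratio = 24 / 30 = 0.800

0.800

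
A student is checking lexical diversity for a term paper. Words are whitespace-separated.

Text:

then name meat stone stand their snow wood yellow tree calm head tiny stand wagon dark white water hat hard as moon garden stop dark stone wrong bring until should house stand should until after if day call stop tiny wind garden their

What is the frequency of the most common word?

Frequencies: stand:3, stone:2, their:2, tiny:2, dark:2, garden:2, stop:2, until:2, should:2, then:1, name:1, meat:1, snow:1, wood:1, yellow:1, tree:1, calm:1, head:1, wagon:1, white:1, … (13 more, each freq 1)
Most common: 'stand' with frequency 3.

3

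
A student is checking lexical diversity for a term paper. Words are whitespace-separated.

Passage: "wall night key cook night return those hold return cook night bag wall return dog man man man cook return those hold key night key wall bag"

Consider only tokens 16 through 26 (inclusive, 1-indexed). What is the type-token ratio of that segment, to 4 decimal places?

0.7273

Segment tokens 16–26: man, man, man, cook, return, those, hold, key, night, key, wall
Segment N = 11, segment V = 8.
TTR = 8 / 11 = 0.7273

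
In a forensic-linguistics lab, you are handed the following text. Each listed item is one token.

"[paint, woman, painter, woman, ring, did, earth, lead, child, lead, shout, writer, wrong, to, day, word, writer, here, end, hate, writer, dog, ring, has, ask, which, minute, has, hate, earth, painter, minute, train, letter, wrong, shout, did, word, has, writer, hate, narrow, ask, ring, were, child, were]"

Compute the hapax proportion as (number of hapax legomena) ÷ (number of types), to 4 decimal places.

Frequencies: writer:4, ring:3, hate:3, has:3, woman:2, painter:2, did:2, earth:2, lead:2, child:2, shout:2, wrong:2, word:2, ask:2, minute:2, were:2, paint:1, to:1, day:1, here:1, … (6 more, each freq 1)
Hapax count = 10; type count = 26.
Ratio = 10 / 26 = 0.3846

0.3846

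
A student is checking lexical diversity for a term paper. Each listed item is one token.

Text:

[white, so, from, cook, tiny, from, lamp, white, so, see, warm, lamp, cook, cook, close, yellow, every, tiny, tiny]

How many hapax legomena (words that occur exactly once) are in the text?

Frequencies: cook:3, tiny:3, white:2, so:2, from:2, lamp:2, see:1, warm:1, close:1, yellow:1, every:1
Hapax (freq=1): close, every, see, warm, yellow

5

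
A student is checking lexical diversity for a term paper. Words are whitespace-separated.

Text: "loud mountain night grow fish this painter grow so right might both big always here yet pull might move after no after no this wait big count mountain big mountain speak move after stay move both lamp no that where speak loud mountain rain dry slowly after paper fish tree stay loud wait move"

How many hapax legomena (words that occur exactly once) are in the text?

Frequencies: mountain:4, move:4, after:4, loud:3, big:3, no:3, grow:2, fish:2, this:2, might:2, both:2, wait:2, speak:2, stay:2, night:1, painter:1, so:1, right:1, always:1, here:1, … (11 more, each freq 1)
Hapax (freq=1): always, count, dry, here, lamp, night, painter, paper, pull, rain, right, slowly, so, that, tree, where, yet

17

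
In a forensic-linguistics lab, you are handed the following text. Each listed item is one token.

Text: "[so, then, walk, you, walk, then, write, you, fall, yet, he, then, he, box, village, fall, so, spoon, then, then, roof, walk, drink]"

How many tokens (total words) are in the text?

23

Tokens: so, then, walk, you, walk, then, write, you, fall, yet, he, then, he, box, village, fall, so, spoon, then, then, roof, walk, drink
N = 23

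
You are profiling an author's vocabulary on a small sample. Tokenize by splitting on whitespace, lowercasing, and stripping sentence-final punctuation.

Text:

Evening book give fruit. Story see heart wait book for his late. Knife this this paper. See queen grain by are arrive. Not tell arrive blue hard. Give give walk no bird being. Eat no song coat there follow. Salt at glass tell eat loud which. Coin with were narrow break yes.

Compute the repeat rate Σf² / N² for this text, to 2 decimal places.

Frequencies: give:3, book:2, see:2, this:2, arrive:2, tell:2, no:2, eat:2, evening:1, fruit:1, story:1, heart:1, wait:1, for:1, his:1, late:1, knife:1, paper:1, queen:1, grain:1, … (23 more, each freq 1)
Σf² = 72; N² = 2704
Repeat rate = 72 / 2704 = 0.03

0.03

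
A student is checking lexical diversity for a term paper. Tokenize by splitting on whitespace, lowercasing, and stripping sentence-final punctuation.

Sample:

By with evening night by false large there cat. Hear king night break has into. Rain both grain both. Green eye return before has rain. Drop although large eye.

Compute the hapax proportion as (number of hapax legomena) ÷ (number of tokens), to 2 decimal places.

0.52

Frequencies: by:2, night:2, large:2, has:2, rain:2, both:2, eye:2, with:1, evening:1, false:1, there:1, cat:1, hear:1, king:1, break:1, into:1, grain:1, green:1, return:1, before:1, … (2 more, each freq 1)
Hapax count = 15; token count = 29.
Ratio = 15 / 29 = 0.52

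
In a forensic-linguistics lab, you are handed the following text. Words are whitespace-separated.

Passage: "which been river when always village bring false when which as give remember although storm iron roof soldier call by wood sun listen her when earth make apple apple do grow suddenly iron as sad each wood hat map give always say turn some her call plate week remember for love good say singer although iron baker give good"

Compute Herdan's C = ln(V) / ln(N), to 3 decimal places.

0.917

N = 59, V = 42.
ln(V) = 3.737670, ln(N) = 4.077537
C = 3.737670 / 4.077537 = 0.917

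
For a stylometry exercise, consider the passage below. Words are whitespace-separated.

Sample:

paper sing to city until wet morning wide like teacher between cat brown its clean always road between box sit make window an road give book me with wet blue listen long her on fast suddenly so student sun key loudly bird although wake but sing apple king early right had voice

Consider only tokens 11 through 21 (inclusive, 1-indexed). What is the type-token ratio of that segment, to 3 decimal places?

0.909

Segment tokens 11–21: between, cat, brown, its, clean, always, road, between, box, sit, make
Segment N = 11, segment V = 10.
TTR = 10 / 11 = 0.909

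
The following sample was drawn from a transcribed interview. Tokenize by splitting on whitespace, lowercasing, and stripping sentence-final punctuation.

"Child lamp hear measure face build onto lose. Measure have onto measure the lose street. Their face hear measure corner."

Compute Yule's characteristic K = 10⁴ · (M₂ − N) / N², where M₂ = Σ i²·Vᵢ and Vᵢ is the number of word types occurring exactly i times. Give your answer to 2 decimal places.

500.00

Frequencies: measure:4, hear:2, face:2, onto:2, lose:2, child:1, lamp:1, build:1, have:1, the:1, street:1, their:1, corner:1
N = 20. Frequency spectrum: V_1=8, V_2=4, V_4=1
M₂ = 1²·8 + 2²·4 + 4²·1 = 40
K = 10000 × (40 − 20) / 20² = 500.00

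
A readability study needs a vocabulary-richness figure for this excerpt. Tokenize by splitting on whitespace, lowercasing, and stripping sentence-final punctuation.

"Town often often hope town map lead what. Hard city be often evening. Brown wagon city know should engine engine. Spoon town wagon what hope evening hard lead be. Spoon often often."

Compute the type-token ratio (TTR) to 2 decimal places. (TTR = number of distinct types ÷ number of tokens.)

N = 32 tokens, V = 16 types.
TTR = V / N = 16 / 32 = 0.50

0.50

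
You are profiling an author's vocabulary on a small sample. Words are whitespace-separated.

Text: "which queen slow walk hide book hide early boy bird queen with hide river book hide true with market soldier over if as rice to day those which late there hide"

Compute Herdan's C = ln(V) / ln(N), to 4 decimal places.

N = 31, V = 23.
ln(V) = 3.135494, ln(N) = 3.433987
C = 3.135494 / 3.433987 = 0.9131

0.9131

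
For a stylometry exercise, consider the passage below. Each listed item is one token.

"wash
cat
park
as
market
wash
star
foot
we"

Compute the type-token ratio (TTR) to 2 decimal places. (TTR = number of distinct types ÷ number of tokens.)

0.89

N = 9 tokens, V = 8 types.
TTR = V / N = 8 / 9 = 0.89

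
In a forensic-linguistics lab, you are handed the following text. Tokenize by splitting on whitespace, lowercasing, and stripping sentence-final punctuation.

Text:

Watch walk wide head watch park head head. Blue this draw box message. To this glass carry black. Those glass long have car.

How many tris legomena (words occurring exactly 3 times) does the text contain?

Frequencies: head:3, watch:2, this:2, glass:2, walk:1, wide:1, park:1, blue:1, draw:1, box:1, message:1, to:1, carry:1, black:1, those:1, long:1, have:1, car:1
Words with frequency 3: head

1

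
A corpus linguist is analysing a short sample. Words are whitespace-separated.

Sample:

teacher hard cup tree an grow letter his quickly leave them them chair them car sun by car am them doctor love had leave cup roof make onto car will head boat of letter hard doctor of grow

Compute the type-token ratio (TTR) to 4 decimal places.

N = 38 tokens, V = 26 types.
TTR = V / N = 26 / 38 = 0.6842

0.6842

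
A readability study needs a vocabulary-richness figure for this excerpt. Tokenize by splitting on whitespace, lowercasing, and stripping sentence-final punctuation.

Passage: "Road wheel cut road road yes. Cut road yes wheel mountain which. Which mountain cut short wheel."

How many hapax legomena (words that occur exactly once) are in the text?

Frequencies: road:4, wheel:3, cut:3, yes:2, mountain:2, which:2, short:1
Hapax (freq=1): short

1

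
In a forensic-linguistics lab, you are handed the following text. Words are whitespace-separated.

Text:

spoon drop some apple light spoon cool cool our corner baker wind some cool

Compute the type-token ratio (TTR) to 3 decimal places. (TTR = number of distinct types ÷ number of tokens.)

N = 14 tokens, V = 10 types.
TTR = V / N = 10 / 14 = 0.714

0.714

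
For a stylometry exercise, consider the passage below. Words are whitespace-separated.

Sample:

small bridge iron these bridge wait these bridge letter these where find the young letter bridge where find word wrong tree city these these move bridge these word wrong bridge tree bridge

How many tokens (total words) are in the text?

Tokens: small, bridge, iron, these, bridge, wait, these, bridge, letter, these, where, find, the, young, letter, bridge, where, find, word, wrong, tree, city, these, these, move, bridge, these, word, wrong, bridge, tree, bridge
N = 32

32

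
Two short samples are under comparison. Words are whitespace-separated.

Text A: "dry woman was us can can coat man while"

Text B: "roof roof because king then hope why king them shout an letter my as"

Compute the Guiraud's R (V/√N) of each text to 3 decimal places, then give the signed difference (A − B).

-0.540

A: V=8, N=9, R=2.667
B: V=12, N=14, R=3.207
Difference = 2.667 − 3.207 = -0.540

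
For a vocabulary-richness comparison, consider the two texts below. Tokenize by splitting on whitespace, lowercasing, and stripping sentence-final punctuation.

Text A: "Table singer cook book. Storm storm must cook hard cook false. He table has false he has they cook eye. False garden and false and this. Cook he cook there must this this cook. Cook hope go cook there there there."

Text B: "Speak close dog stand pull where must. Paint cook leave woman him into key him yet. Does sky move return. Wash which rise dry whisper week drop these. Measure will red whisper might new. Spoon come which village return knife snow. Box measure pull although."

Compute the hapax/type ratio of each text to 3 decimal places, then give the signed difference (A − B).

-0.402

A: hapax=8, V=18, ratio=0.444
B: hapax=33, V=39, ratio=0.846
Difference = 0.444 − 0.846 = -0.402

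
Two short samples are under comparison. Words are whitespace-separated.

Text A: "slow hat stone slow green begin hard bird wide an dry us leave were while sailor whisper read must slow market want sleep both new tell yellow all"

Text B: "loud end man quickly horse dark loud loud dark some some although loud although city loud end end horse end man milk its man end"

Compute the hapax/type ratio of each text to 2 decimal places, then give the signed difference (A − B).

A: hapax=25, V=26, ratio=0.96
B: hapax=4, V=11, ratio=0.36
Difference = 0.96 − 0.36 = 0.60

0.60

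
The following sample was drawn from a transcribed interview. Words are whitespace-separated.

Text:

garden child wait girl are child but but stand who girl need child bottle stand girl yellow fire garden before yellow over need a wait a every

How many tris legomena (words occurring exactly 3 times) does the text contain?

Frequencies: child:3, girl:3, garden:2, wait:2, but:2, stand:2, need:2, yellow:2, a:2, are:1, who:1, bottle:1, fire:1, before:1, over:1, every:1
Words with frequency 3: child, girl

2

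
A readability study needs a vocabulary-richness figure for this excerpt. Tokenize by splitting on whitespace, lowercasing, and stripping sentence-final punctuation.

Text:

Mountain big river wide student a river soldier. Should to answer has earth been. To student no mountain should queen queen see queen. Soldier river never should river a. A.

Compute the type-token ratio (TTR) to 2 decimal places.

0.57

N = 30 tokens, V = 17 types.
TTR = V / N = 17 / 30 = 0.57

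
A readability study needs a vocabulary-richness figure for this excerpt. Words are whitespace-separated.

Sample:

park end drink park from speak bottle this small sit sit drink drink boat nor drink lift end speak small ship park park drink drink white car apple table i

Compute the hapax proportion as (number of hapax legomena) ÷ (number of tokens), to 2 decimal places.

Frequencies: drink:6, park:4, end:2, speak:2, small:2, sit:2, from:1, bottle:1, this:1, boat:1, nor:1, lift:1, ship:1, white:1, car:1, apple:1, table:1, i:1
Hapax count = 12; token count = 30.
Ratio = 12 / 30 = 0.40

0.40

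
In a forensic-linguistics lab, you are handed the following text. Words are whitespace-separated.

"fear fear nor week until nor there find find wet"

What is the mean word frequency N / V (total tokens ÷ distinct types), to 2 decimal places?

N = 10 tokens, V = 7 types.
Mean frequency = N / V = 10 / 7 = 1.43

1.43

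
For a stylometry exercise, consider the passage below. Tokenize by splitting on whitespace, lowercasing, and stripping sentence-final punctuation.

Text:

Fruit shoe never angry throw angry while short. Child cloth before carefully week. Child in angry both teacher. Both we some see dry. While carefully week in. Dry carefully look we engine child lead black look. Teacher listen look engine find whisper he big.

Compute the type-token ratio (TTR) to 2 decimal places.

N = 44 tokens, V = 28 types.
TTR = V / N = 28 / 44 = 0.64

0.64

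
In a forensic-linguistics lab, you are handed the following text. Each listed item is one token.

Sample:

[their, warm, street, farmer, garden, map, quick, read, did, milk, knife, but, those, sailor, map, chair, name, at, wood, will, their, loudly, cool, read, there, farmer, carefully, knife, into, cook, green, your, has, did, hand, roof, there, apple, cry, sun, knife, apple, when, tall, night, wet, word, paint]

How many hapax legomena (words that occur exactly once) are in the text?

Frequencies: knife:3, their:2, farmer:2, map:2, read:2, did:2, there:2, apple:2, warm:1, street:1, garden:1, quick:1, milk:1, but:1, those:1, sailor:1, chair:1, name:1, at:1, wood:1, … (19 more, each freq 1)
Hapax (freq=1): at, but, carefully, chair, cook, cool, cry, garden, green, hand, has, into, loudly, milk, name, night, paint, quick, roof, sailor, street, sun, tall, those, warm, wet, when, will, wood, word, your

31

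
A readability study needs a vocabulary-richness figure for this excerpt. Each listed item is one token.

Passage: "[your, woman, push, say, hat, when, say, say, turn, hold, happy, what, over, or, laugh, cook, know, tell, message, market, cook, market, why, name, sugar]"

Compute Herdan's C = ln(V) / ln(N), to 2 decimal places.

0.95

N = 25, V = 21.
ln(V) = 3.044522, ln(N) = 3.218876
C = 3.044522 / 3.218876 = 0.95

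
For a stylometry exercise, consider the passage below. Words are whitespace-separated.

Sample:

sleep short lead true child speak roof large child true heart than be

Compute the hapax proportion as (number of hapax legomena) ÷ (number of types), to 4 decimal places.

Frequencies: true:2, child:2, sleep:1, short:1, lead:1, speak:1, roof:1, large:1, heart:1, than:1, be:1
Hapax count = 9; type count = 11.
Ratio = 9 / 11 = 0.8182

0.8182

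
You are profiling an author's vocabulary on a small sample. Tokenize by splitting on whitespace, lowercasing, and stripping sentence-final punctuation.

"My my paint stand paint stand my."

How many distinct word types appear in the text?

3

Distinct types: {my, paint, stand}
V = 3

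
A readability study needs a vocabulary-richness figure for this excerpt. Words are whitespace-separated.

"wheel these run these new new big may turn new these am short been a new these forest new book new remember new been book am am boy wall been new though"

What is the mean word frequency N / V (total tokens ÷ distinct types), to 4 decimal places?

1.8824

N = 32 tokens, V = 17 types.
Mean frequency = N / V = 32 / 17 = 1.8824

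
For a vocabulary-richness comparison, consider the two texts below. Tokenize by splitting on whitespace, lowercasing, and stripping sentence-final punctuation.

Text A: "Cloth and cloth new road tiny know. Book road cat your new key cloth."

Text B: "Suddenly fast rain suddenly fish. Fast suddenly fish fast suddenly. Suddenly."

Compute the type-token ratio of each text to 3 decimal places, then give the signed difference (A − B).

TTR(A) = 10/14 = 0.714
TTR(B) = 4/11 = 0.364
Difference = 0.714 − 0.364 = 0.350

0.350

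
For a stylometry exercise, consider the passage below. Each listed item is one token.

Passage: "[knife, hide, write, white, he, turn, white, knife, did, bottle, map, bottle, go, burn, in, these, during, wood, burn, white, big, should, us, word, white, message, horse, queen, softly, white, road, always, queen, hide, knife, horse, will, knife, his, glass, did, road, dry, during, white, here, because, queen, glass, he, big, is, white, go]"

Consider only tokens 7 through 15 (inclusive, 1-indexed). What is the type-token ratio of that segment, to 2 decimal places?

Segment tokens 7–15: white, knife, did, bottle, map, bottle, go, burn, in
Segment N = 9, segment V = 8.
TTR = 8 / 9 = 0.89

0.89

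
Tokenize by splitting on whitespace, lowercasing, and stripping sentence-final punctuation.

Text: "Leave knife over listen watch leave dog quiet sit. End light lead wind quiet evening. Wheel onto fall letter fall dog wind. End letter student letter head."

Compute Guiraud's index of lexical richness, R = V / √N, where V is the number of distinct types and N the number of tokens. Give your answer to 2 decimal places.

3.66

N = 27, V = 19.
√N = 5.196152
R = 19 / 5.196152 = 3.66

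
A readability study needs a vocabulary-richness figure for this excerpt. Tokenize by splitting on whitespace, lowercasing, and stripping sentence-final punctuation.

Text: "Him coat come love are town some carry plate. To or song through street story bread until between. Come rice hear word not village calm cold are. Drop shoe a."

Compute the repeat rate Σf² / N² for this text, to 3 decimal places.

0.038

Frequencies: come:2, are:2, him:1, coat:1, love:1, town:1, some:1, carry:1, plate:1, to:1, or:1, song:1, through:1, street:1, story:1, bread:1, until:1, between:1, rice:1, hear:1, … (8 more, each freq 1)
Σf² = 34; N² = 900
Repeat rate = 34 / 900 = 0.038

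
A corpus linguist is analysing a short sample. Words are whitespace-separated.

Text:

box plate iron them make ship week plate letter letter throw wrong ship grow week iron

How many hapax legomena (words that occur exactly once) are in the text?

Frequencies: plate:2, iron:2, ship:2, week:2, letter:2, box:1, them:1, make:1, throw:1, wrong:1, grow:1
Hapax (freq=1): box, grow, make, them, throw, wrong

6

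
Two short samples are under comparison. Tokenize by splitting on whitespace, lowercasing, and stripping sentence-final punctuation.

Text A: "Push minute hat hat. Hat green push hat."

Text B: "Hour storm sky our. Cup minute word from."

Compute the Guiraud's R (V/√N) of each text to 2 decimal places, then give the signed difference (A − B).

-1.42

A: V=4, N=8, R=1.41
B: V=8, N=8, R=2.83
Difference = 1.41 − 2.83 = -1.42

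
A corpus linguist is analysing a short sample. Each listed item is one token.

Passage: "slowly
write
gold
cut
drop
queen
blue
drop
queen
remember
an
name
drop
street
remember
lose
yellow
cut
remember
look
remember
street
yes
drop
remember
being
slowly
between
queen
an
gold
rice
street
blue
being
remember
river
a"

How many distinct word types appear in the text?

20

Distinct types: {a, an, being, between, blue, cut, drop, gold, look, lose, name, queen, remember, rice, river, slowly, street, write, yellow, yes}
V = 20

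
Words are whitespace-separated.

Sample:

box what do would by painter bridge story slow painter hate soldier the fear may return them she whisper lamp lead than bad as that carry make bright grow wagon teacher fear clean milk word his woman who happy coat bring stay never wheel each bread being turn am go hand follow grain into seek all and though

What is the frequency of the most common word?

Frequencies: painter:2, fear:2, box:1, what:1, do:1, would:1, by:1, bridge:1, story:1, slow:1, hate:1, soldier:1, the:1, may:1, return:1, them:1, she:1, whisper:1, lamp:1, lead:1, … (36 more, each freq 1)
Most common: 'painter' with frequency 2.

2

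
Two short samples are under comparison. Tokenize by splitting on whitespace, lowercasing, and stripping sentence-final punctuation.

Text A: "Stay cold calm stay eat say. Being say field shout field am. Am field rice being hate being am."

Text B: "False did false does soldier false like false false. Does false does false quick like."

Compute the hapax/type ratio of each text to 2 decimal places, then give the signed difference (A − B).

A: hapax=6, V=11, ratio=0.55
B: hapax=3, V=6, ratio=0.50
Difference = 0.55 − 0.50 = 0.05

0.05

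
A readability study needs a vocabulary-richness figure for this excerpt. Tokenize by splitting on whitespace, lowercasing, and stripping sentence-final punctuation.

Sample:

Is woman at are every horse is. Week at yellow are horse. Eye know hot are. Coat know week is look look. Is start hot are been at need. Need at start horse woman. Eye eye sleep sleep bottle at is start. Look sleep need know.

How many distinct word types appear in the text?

18

Distinct types: {are, at, been, bottle, coat, every, eye, horse, hot, is, know, look, need, sleep, start, week, woman, yellow}
V = 18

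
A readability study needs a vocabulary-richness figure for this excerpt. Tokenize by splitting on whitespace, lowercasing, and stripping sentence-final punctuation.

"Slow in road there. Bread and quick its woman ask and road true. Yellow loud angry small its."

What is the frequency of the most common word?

Frequencies: road:2, and:2, its:2, slow:1, in:1, there:1, bread:1, quick:1, woman:1, ask:1, true:1, yellow:1, loud:1, angry:1, small:1
Most common: 'road' with frequency 2.

2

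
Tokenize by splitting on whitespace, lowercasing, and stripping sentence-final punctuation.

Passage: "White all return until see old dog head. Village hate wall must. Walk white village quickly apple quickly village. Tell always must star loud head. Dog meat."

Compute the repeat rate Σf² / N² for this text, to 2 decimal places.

0.06

Frequencies: village:3, white:2, dog:2, head:2, must:2, quickly:2, all:1, return:1, until:1, see:1, old:1, hate:1, wall:1, walk:1, apple:1, tell:1, always:1, star:1, loud:1, meat:1
Σf² = 43; N² = 729
Repeat rate = 43 / 729 = 0.06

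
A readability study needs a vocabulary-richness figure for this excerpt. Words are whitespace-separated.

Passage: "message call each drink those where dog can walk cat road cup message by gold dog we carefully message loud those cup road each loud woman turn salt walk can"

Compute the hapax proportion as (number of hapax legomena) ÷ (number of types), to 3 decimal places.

Frequencies: message:3, each:2, those:2, dog:2, can:2, walk:2, road:2, cup:2, loud:2, call:1, drink:1, where:1, cat:1, by:1, gold:1, we:1, carefully:1, woman:1, turn:1, salt:1
Hapax count = 11; type count = 20.
Ratio = 11 / 20 = 0.550

0.550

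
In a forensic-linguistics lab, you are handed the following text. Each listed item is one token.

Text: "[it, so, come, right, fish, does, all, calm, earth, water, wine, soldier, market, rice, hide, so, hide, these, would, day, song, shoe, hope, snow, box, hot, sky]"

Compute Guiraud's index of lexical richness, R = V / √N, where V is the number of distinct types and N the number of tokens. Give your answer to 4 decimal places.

N = 27, V = 25.
√N = 5.196152
R = 25 / 5.196152 = 4.8113

4.8113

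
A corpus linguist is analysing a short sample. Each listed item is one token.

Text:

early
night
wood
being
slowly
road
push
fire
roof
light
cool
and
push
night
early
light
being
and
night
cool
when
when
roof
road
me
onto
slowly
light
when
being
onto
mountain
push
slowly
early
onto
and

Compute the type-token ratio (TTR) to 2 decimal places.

N = 37 tokens, V = 16 types.
TTR = V / N = 16 / 37 = 0.43

0.43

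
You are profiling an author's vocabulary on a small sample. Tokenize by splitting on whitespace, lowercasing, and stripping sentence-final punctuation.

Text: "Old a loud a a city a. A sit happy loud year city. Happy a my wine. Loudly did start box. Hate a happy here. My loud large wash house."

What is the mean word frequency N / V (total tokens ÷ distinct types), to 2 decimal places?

N = 30 tokens, V = 18 types.
Mean frequency = N / V = 30 / 18 = 1.67

1.67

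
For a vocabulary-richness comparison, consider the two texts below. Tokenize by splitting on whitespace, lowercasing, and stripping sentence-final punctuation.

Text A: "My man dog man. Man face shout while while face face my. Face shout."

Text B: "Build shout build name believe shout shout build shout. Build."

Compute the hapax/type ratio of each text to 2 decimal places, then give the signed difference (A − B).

A: hapax=1, V=6, ratio=0.17
B: hapax=2, V=4, ratio=0.50
Difference = 0.17 − 0.50 = -0.33

-0.33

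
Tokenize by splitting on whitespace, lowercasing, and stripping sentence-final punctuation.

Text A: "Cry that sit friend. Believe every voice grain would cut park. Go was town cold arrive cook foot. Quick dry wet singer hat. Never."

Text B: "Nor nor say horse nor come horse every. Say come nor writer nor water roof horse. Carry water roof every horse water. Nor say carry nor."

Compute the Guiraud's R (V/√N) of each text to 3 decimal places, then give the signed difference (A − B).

A: V=24, N=24, R=4.899
B: V=9, N=26, R=1.765
Difference = 4.899 − 1.765 = 3.134

3.134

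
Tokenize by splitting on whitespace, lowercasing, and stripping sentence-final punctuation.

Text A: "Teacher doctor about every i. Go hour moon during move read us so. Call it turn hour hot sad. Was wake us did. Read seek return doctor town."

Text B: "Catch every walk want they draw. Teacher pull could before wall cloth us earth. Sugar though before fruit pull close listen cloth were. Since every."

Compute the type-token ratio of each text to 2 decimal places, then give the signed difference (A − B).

TTR(A) = 24/28 = 0.86
TTR(B) = 21/25 = 0.84
Difference = 0.86 − 0.84 = 0.02

0.02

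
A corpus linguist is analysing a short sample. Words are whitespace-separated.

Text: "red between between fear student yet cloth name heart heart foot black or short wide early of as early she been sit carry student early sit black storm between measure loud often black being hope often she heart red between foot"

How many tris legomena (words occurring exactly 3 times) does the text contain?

Frequencies: between:4, heart:3, black:3, early:3, red:2, student:2, foot:2, she:2, sit:2, often:2, fear:1, yet:1, cloth:1, name:1, or:1, short:1, wide:1, of:1, as:1, been:1, … (6 more, each freq 1)
Words with frequency 3: black, early, heart

3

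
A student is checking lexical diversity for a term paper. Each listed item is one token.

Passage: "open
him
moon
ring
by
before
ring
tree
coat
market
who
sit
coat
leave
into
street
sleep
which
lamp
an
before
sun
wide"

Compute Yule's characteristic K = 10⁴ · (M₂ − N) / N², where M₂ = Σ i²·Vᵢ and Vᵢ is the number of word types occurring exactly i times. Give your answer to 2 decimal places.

113.42

Frequencies: ring:2, before:2, coat:2, open:1, him:1, moon:1, by:1, tree:1, market:1, who:1, sit:1, leave:1, into:1, street:1, sleep:1, which:1, lamp:1, an:1, sun:1, wide:1
N = 23. Frequency spectrum: V_1=17, V_2=3
M₂ = 1²·17 + 2²·3 = 29
K = 10000 × (29 − 23) / 23² = 113.42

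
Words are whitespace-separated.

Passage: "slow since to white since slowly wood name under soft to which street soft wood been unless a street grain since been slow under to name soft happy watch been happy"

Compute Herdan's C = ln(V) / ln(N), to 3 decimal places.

N = 31, V = 17.
ln(V) = 2.833213, ln(N) = 3.433987
C = 2.833213 / 3.433987 = 0.825

0.825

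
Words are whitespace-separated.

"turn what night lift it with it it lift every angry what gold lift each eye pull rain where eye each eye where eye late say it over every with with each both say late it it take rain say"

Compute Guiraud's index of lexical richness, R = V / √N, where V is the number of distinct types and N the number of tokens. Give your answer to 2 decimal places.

3.00

N = 40, V = 19.
√N = 6.324555
R = 19 / 6.324555 = 3.00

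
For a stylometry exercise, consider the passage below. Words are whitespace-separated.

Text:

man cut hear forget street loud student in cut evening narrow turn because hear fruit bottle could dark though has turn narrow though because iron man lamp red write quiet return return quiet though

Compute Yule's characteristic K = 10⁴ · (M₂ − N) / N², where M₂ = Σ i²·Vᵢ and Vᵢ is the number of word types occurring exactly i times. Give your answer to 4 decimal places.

Frequencies: though:3, man:2, cut:2, hear:2, narrow:2, turn:2, because:2, quiet:2, return:2, forget:1, street:1, loud:1, student:1, in:1, evening:1, fruit:1, bottle:1, could:1, dark:1, has:1, … (4 more, each freq 1)
N = 34. Frequency spectrum: V_1=15, V_2=8, V_3=1
M₂ = 1²·15 + 2²·8 + 3²·1 = 56
K = 10000 × (56 − 34) / 34² = 190.3114

190.3114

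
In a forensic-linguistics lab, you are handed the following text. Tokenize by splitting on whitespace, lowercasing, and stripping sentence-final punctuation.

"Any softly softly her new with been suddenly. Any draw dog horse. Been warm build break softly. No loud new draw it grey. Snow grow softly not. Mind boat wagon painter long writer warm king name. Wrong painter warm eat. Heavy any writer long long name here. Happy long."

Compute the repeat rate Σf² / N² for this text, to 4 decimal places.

0.0404

Frequencies: softly:4, long:4, any:3, warm:3, new:2, been:2, draw:2, painter:2, writer:2, name:2, her:1, with:1, suddenly:1, dog:1, horse:1, build:1, break:1, no:1, loud:1, it:1, … (13 more, each freq 1)
Σf² = 97; N² = 2401
Repeat rate = 97 / 2401 = 0.0404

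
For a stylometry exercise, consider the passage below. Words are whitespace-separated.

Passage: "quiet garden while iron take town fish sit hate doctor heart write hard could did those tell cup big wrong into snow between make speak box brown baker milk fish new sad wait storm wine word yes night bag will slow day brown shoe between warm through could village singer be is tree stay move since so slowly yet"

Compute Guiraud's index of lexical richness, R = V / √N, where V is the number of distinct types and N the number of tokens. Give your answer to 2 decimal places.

7.16

N = 59, V = 55.
√N = 7.681146
R = 55 / 7.681146 = 7.16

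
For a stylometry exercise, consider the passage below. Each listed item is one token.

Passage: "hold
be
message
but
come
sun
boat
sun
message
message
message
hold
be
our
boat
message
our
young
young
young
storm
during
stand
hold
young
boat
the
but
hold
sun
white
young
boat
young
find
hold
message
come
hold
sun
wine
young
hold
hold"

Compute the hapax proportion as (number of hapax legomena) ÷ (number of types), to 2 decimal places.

Frequencies: hold:8, young:7, message:6, sun:4, boat:4, be:2, but:2, come:2, our:2, storm:1, during:1, stand:1, the:1, white:1, find:1, wine:1
Hapax count = 7; type count = 16.
Ratio = 7 / 16 = 0.44

0.44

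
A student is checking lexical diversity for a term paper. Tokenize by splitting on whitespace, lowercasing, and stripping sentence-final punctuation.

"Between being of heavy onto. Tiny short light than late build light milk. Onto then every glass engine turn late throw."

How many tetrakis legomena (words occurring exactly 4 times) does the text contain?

0

Frequencies: onto:2, light:2, late:2, between:1, being:1, of:1, heavy:1, tiny:1, short:1, than:1, build:1, milk:1, then:1, every:1, glass:1, engine:1, turn:1, throw:1
Words with frequency 4: (none)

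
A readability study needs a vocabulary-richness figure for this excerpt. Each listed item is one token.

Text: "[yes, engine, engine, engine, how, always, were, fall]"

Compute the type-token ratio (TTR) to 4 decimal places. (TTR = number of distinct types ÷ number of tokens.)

0.7500

N = 8 tokens, V = 6 types.
TTR = V / N = 6 / 8 = 0.7500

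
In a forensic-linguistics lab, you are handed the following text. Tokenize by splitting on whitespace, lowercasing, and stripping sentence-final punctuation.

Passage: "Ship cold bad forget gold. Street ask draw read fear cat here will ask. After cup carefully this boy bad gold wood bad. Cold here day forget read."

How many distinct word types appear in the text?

20

Distinct types: {after, ask, bad, boy, carefully, cat, cold, cup, day, draw, fear, forget, gold, here, read, ship, street, this, will, wood}
V = 20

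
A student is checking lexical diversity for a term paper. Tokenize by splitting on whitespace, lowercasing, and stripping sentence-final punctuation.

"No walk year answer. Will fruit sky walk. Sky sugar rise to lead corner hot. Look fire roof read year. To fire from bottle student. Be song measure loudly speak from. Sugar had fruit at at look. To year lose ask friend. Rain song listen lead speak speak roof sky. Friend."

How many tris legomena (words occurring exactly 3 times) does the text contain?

Frequencies: year:3, sky:3, to:3, speak:3, walk:2, fruit:2, sugar:2, lead:2, look:2, fire:2, roof:2, from:2, song:2, at:2, friend:2, no:1, answer:1, will:1, rise:1, corner:1, … (12 more, each freq 1)
Words with frequency 3: sky, speak, to, year

4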